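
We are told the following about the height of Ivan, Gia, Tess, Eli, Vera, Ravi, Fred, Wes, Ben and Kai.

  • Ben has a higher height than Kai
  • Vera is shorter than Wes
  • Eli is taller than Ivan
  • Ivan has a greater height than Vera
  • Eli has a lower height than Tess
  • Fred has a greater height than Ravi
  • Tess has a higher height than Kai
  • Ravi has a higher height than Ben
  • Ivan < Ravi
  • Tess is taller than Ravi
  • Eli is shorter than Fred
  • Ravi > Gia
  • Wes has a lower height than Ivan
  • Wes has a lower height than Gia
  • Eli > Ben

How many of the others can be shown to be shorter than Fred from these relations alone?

8

The elements the relations force below Fred are Vera, Wes, Gia, Ivan, Kai, Ben, Ravi, Eli — no chain reaches any other.
That is 8.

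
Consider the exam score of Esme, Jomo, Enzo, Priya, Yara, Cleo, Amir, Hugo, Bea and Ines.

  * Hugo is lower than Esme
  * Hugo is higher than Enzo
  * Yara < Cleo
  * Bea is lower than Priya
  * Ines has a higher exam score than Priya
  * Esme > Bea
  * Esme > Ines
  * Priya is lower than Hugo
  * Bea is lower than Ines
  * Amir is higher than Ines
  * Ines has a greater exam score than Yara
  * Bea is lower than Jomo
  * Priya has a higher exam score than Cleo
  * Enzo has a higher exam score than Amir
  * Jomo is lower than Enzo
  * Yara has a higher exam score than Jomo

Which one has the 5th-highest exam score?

Ines

Chaining the given pairs: Bea < Jomo < Yara < Cleo < Priya < Ines < Amir < Enzo < Hugo < Esme.
Counting 5 from the largest end gives Ines.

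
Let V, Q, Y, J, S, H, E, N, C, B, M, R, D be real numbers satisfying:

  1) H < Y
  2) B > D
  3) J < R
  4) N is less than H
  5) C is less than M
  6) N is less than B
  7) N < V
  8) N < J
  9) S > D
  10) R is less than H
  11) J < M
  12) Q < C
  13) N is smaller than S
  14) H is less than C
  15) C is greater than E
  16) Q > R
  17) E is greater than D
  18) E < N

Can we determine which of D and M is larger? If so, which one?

Link the given pairs in sequence: D < E; E < N; N < J; J < R; R < Q; Q < C; C < M.
Together: D < E < N < J < R < Q < C < M.
So M is larger.

M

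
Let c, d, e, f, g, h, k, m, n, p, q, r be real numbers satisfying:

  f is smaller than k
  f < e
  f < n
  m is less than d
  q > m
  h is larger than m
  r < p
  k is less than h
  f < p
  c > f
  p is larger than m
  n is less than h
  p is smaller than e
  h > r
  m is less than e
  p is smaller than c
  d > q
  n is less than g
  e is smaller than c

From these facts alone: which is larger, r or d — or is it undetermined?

Following every chain through r: above r we get p, e, c, h.
d is not reached, and no chain runs the other way from d to r.
So the given relations leave the order of r and d undetermined.

undetermined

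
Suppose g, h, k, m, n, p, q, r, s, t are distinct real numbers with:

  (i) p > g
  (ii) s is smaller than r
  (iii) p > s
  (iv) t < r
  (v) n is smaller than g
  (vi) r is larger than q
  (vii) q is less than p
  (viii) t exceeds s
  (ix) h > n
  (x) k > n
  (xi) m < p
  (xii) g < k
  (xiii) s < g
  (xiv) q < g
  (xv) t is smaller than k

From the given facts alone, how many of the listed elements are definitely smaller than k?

5

From k the given relations immediately reach n, g, t.
From those, q, s — 5 in total.
Nothing else is reachable below k; 5 in all.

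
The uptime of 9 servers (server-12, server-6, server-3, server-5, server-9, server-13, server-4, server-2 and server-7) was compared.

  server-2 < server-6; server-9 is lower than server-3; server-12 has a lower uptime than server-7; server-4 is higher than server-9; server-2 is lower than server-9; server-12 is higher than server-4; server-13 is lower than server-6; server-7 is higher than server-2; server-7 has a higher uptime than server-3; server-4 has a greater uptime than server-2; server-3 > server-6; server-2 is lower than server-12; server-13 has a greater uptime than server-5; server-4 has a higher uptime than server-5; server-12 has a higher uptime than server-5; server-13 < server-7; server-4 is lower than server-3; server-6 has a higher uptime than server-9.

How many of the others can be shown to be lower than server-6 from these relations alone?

Directly below server-6: server-13, server-2, server-9.
One step further: server-5 (4 so far).
No other element is forced below server-6 by the given relations, so the count is 4.

4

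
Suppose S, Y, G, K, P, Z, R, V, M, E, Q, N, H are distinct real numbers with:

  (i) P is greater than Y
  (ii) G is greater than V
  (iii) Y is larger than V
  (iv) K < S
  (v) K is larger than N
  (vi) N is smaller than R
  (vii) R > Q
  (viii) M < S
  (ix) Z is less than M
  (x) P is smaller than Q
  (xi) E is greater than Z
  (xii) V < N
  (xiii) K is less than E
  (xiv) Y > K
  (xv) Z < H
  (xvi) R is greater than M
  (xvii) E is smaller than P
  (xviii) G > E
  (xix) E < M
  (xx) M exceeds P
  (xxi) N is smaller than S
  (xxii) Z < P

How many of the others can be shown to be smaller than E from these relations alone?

The elements the relations force below E are V, N, K, Z — no chain reaches any other.
That is 4.

4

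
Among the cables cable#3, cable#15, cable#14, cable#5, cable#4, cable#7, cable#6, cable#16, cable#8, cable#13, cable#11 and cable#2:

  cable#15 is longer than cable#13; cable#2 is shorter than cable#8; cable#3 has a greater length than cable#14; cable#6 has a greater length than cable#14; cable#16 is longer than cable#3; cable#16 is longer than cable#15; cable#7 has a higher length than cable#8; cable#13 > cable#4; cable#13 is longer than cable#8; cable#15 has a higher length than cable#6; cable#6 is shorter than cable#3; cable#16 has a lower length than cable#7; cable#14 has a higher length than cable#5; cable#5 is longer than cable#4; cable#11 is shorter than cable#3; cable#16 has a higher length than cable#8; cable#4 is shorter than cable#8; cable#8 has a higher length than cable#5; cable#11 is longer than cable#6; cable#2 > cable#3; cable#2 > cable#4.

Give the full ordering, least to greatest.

cable#4 < cable#5 < cable#14 < cable#6 < cable#11 < cable#3 < cable#2 < cable#8 < cable#13 < cable#15 < cable#16 < cable#7

Nothing is placed below cable#4, so it is least; from there cable#4 < cable#5; cable#5 < cable#14; cable#14 < cable#6; cable#6 < cable#11; cable#11 < cable#3; cable#3 < cable#2; cable#2 < cable#8; cable#8 < cable#13; cable#13 < cable#15; cable#15 < cable#16; cable#16 < cable#7, each given directly.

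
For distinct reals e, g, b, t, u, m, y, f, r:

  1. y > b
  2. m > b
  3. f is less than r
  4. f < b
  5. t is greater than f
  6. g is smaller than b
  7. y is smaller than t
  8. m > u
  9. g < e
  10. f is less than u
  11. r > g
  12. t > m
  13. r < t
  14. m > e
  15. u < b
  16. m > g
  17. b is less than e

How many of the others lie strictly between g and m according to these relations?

2

Chaining upward from g reaches: r, b, e, y, t.
Chaining downward from m reaches: f, u, b, e.
Strictly between g and m are those in both lists: b, e — 2 elements.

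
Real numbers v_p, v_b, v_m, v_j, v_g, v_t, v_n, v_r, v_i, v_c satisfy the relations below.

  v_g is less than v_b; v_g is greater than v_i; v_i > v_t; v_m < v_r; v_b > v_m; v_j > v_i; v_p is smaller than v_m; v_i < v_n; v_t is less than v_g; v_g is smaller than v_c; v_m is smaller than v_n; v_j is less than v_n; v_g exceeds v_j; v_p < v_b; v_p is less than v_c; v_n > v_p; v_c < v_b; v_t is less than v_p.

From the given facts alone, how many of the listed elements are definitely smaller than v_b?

From v_b the given relations immediately reach v_p, v_m, v_g, v_c.
From those, v_t, v_i, v_j — 7 in total.
Nothing else is reachable below v_b; 7 in all.

7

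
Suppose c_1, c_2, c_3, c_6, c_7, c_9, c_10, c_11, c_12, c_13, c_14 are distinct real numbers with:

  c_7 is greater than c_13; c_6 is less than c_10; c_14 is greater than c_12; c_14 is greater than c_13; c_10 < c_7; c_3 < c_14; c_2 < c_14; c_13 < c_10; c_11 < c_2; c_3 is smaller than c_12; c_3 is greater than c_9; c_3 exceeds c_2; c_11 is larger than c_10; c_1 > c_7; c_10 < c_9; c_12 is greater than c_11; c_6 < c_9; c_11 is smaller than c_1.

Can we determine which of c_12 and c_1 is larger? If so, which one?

Following every chain through c_1: below c_1 we get c_6, c_13, c_10, c_11, c_7.
c_12 is not reached, and no chain runs the other way from c_12 to c_1.
So the given relations leave the order of c_1 and c_12 undetermined.

undetermined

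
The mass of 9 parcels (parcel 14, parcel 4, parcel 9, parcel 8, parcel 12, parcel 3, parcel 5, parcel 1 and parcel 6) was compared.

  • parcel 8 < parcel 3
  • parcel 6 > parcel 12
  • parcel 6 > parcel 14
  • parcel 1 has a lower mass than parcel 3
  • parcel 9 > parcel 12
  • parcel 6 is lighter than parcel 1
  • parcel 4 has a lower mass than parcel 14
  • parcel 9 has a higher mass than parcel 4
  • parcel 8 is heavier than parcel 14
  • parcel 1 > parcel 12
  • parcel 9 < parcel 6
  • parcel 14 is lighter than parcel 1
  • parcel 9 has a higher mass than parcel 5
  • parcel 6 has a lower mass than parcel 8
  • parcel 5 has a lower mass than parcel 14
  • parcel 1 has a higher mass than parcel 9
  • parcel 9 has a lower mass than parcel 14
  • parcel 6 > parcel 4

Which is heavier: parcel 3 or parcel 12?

parcel 3

Link the given pairs in sequence: parcel 12 < parcel 9; parcel 9 < parcel 14; parcel 14 < parcel 6; parcel 6 < parcel 8; parcel 8 < parcel 3.
Chaining these gives parcel 12 < parcel 9 < parcel 14 < parcel 6 < parcel 8 < parcel 3.
So parcel 12 < parcel 3; parcel 3 is the heavier of the two.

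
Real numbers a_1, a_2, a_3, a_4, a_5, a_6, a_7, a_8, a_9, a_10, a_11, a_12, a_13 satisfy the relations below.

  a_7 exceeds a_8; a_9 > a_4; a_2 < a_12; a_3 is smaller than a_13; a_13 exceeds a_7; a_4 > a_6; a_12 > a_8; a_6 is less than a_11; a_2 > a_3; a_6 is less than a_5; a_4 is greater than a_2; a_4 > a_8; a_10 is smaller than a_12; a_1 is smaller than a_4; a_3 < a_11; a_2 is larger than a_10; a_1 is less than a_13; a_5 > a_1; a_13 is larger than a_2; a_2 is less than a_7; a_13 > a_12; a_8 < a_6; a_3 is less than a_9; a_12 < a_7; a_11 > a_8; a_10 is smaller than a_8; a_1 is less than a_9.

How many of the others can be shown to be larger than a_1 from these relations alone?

4

From a_1 the given relations immediately reach a_13, a_4, a_9, a_5.
Nothing else is reachable above a_1; 4 in all.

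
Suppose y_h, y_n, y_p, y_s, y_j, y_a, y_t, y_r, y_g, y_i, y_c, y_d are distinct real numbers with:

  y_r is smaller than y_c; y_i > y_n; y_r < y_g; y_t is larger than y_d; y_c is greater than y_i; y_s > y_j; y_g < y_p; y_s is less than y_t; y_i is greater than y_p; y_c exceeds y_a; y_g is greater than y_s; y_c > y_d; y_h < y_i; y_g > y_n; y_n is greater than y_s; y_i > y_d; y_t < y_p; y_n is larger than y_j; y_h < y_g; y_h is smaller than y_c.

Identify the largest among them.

y_d is not greatest since y_d < y_t; y_j is not greatest since y_j < y_n; y_s is not greatest since y_s < y_t; y_n is not greatest since y_n < y_i; y_h is not greatest since y_h < y_g; y_t is not greatest since y_t < y_p; y_r is not greatest since y_r < y_c; y_a is not greatest since y_a < y_c; y_g is not greatest since y_g < y_p; y_p is not greatest since y_p < y_i; y_i is not greatest since y_i < y_c.
Only y_c has nothing above it, so y_c is the largest.

y_c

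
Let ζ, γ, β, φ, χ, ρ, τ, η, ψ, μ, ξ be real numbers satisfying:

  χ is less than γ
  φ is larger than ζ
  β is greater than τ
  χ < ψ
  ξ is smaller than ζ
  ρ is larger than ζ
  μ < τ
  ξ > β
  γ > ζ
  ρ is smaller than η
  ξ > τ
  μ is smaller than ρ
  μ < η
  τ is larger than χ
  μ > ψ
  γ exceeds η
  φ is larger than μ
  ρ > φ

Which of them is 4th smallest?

Chaining the given pairs: χ < ψ < μ < τ < β < ξ < ζ < φ < ρ < η < γ.
The 4th smallest is τ.

τ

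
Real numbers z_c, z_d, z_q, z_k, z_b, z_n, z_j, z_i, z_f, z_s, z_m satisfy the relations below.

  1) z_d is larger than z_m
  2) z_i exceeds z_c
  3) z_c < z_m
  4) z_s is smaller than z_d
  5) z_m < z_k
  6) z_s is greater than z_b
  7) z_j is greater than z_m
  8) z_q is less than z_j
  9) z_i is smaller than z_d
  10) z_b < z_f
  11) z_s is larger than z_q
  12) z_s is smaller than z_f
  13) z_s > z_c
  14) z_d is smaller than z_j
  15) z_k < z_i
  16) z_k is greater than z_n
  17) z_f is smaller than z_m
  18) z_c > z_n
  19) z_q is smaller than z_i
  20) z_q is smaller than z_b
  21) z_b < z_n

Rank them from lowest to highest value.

The consecutive links are each given: z_q < z_b; z_b < z_n; z_n < z_c; z_c < z_s; z_s < z_f; z_f < z_m; z_m < z_k; z_k < z_i; z_i < z_d; z_d < z_j.

z_q < z_b < z_n < z_c < z_s < z_f < z_m < z_k < z_i < z_d < z_j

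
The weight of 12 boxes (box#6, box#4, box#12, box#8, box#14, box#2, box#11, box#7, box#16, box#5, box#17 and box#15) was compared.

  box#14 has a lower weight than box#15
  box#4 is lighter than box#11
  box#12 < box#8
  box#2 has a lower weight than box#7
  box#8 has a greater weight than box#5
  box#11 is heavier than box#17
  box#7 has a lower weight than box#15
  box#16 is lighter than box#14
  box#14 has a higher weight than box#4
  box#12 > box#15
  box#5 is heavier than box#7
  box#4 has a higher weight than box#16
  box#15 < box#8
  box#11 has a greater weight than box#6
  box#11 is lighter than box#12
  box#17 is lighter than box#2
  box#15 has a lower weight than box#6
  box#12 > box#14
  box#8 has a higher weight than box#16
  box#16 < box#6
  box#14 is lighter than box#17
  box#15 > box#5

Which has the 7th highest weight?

The consecutive relations fix a unique order: box#16 < box#4 < box#14 < box#17 < box#2 < box#7 < box#5 < box#15 < box#6 < box#11 < box#12 < box#8.
Counting 7 from the largest end gives box#7.

box#7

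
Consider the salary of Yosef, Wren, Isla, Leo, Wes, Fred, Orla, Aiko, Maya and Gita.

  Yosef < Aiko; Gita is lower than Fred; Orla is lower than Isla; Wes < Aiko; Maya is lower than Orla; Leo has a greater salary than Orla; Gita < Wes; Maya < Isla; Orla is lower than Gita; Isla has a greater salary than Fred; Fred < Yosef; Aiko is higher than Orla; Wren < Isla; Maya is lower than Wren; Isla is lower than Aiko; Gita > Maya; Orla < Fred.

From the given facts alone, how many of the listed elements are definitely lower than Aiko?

8

Directly below Aiko: Orla, Isla, Yosef, Wes.
One step further: Maya, Wren, Gita, Fred (8 so far).
No other element is forced below Aiko by the given relations, so the count is 8.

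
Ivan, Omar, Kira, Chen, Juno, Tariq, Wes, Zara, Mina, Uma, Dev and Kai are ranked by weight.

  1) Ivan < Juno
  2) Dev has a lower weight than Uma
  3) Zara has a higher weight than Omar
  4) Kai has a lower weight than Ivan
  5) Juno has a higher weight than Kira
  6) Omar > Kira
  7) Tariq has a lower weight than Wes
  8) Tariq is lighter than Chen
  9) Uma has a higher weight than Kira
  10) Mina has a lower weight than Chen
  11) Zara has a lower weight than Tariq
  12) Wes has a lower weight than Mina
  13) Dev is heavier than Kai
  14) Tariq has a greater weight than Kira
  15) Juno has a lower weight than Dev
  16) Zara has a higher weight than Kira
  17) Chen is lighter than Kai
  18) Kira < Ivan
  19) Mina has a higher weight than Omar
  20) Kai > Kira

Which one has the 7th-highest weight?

Mina

Chaining the given pairs: Kira < Omar < Zara < Tariq < Wes < Mina < Chen < Kai < Ivan < Juno < Dev < Uma.
Counting 7 from the largest end gives Mina.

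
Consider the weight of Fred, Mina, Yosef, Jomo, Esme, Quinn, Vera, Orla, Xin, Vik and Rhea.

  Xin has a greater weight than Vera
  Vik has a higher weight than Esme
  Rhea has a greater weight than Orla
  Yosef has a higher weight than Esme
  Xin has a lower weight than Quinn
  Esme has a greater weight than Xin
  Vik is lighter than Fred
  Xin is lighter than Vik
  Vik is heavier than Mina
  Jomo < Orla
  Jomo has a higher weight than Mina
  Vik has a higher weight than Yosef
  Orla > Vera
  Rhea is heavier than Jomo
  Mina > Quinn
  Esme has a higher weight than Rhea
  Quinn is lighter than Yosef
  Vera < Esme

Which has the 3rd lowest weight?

Quinn

Chaining the given pairs: Vera < Xin < Quinn < Mina < Jomo < Orla < Rhea < Esme < Yosef < Vik < Fred.
The 3rd smallest is Quinn.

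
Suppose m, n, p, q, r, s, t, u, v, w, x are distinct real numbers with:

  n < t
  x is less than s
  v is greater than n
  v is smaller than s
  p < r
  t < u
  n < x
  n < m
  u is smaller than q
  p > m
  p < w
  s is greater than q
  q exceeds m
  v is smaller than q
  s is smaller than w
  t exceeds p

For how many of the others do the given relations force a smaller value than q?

From q the given relations immediately reach v, m, u.
From those, n, t — 5 in total.
From those, p — 6 in total.
Nothing else is reachable below q; 6 in all.

6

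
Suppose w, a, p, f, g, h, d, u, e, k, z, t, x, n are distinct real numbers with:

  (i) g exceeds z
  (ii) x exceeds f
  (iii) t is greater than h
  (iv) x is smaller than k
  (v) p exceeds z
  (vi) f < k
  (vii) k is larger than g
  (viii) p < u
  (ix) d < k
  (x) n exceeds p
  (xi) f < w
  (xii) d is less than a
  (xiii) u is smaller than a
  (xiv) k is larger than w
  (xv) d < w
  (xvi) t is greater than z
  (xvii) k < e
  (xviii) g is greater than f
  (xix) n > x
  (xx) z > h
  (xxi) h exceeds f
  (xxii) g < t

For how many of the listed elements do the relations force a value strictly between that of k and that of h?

2

Chaining upward from h reaches: z, p, g, n, e, u, a, t.
Chaining downward from k reaches: f, x, d, z, g, w.
Strictly between h and k are those in both lists: z, g — 2 elements.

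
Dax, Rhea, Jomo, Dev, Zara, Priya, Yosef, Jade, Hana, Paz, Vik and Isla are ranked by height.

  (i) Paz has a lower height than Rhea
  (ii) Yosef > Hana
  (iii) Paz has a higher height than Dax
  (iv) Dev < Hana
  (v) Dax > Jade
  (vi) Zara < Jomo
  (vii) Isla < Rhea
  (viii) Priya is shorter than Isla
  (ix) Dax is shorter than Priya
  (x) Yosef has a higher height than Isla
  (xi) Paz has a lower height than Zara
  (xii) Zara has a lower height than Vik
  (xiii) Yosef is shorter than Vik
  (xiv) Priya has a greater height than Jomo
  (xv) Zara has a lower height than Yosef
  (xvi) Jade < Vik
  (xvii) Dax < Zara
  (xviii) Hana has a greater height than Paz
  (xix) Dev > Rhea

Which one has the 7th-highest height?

The consecutive relations fix a unique order: Jade < Dax < Paz < Zara < Jomo < Priya < Isla < Rhea < Dev < Hana < Yosef < Vik.
Counting 7 from the largest end gives Priya.

Priya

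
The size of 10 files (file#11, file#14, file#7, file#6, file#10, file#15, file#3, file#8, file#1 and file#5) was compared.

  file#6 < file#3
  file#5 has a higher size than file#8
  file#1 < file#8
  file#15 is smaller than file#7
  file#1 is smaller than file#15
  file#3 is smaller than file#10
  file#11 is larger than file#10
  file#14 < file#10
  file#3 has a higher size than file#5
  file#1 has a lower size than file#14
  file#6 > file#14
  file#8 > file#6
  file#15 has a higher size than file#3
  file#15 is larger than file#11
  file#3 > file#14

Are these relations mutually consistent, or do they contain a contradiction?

consistent

The single ordering file#1 < file#14 < file#6 < file#8 < file#5 < file#3 < file#10 < file#11 < file#15 < file#7 satisfies every listed relation, so no contradiction arises.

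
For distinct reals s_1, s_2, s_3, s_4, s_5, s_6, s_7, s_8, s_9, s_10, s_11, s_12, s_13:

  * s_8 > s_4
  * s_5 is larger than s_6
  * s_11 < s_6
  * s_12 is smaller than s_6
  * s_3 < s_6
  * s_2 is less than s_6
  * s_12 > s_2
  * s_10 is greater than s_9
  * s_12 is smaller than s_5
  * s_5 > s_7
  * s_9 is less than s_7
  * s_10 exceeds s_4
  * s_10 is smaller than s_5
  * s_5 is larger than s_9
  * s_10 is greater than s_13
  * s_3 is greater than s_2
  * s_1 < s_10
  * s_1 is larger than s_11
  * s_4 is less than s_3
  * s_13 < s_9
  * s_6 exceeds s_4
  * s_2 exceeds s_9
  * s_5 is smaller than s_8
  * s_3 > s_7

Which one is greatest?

s_4 is not greatest since s_4 < s_3; s_13 is not greatest since s_13 < s_9; s_9 is not greatest since s_9 < s_5; s_7 is not greatest since s_7 < s_5; s_2 is not greatest since s_2 < s_6; s_11 is not greatest since s_11 < s_1; s_12 is not greatest since s_12 < s_5; s_1 is not greatest since s_1 < s_10; s_3 is not greatest since s_3 < s_6; s_6 is not greatest since s_6 < s_5; s_10 is not greatest since s_10 < s_5; s_5 is not greatest since s_5 < s_8.
Only s_8 has nothing above it, so s_8 is the greatest.

s_8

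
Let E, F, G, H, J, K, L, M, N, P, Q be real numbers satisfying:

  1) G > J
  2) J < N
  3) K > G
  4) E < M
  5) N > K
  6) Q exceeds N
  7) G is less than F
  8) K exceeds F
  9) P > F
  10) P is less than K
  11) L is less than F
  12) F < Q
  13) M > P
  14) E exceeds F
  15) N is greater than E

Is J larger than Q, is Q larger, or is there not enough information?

Following the relations from J: J < G < F < P < K < N < Q.
So Q is larger.

Q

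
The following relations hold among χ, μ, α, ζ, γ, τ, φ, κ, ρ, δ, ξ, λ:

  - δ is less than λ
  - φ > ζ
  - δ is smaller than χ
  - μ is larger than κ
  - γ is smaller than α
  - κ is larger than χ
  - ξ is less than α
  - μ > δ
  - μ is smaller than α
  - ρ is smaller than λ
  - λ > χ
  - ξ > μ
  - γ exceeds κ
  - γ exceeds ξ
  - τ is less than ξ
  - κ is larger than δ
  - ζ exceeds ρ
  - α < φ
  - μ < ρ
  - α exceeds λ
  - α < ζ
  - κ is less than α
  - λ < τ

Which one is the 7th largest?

Piecing the relations together gives one ordering: δ < χ < κ < μ < ρ < λ < τ < ξ < γ < α < ζ < φ.
The 7th largest is λ.

λ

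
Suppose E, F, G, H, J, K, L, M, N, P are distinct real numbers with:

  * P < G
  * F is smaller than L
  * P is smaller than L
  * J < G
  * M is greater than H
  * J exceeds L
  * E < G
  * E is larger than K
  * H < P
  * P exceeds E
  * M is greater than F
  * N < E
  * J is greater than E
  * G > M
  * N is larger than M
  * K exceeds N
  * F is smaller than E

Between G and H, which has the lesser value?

H

H < M and M < N give H < N.
With N < K: H < M < N < K.
Then K < E extends the chain to E.
With E < P: H < M < N < K < E < P.
With P < L: H < M < N < K < E < P < L.
Then L < J extends the chain to J.
Then J < G extends the chain to G.
So H < G; H is the smaller of the two.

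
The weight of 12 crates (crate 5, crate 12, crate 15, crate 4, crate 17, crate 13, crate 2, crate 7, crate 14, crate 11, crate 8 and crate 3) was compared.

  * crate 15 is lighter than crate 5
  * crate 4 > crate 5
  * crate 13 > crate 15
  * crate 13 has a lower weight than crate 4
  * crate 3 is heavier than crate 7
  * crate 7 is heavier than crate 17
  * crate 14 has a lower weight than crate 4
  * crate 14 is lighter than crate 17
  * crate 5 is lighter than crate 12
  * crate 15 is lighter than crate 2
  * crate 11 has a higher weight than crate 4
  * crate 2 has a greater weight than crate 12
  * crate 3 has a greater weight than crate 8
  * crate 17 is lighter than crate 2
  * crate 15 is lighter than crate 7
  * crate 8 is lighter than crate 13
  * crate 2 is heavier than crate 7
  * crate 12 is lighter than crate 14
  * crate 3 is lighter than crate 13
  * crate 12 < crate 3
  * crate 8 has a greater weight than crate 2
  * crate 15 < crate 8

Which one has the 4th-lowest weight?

Chaining the given pairs: crate 15 < crate 5 < crate 12 < crate 14 < crate 17 < crate 7 < crate 2 < crate 8 < crate 3 < crate 13 < crate 4 < crate 11.
Counting 4 from the smallest end gives crate 14.

crate 14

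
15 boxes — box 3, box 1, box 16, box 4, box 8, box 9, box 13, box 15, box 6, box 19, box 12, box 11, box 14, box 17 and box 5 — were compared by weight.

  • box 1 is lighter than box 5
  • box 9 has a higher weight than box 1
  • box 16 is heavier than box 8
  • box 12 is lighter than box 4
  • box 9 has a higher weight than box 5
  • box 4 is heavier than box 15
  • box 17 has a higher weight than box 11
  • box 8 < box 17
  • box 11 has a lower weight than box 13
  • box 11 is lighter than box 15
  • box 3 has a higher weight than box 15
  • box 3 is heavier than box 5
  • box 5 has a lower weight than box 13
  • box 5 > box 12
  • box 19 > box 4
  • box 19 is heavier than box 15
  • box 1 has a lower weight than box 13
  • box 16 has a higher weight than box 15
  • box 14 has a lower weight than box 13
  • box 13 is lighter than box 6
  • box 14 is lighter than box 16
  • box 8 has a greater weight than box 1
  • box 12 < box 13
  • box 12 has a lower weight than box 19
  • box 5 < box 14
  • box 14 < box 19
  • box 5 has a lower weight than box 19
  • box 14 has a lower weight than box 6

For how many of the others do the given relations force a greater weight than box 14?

Directly above box 14: box 13, box 16, box 6, box 19.
Nothing else is reachable above box 14; 4 in all.

4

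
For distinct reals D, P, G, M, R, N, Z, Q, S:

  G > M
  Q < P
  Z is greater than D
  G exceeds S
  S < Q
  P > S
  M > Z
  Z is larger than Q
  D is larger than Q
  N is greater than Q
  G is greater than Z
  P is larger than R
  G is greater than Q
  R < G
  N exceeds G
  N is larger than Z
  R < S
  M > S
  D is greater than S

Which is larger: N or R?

N

R < S and S < Q give R < Q.
Then Q < D extends the chain to D.
With D < Z: R < S < Q < D < Z.
With Z < M: R < S < Q < D < Z < M.
With M < G: R < S < Q < D < Z < M < G.
Then G < N extends the chain to N.
So R < N; N is the larger of the two.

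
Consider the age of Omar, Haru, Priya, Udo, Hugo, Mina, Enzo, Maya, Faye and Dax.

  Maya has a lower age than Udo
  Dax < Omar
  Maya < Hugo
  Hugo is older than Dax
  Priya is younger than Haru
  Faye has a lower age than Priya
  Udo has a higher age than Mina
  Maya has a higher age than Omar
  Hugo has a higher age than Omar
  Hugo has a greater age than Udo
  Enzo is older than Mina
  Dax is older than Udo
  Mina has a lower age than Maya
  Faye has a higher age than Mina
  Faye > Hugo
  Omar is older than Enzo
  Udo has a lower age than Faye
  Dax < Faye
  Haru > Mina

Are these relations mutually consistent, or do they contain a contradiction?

Chaining the given relations yields Omar < Maya < Udo < Dax, so Omar < Dax. But one relation states Dax < Omar. These cannot both hold.

inconsistent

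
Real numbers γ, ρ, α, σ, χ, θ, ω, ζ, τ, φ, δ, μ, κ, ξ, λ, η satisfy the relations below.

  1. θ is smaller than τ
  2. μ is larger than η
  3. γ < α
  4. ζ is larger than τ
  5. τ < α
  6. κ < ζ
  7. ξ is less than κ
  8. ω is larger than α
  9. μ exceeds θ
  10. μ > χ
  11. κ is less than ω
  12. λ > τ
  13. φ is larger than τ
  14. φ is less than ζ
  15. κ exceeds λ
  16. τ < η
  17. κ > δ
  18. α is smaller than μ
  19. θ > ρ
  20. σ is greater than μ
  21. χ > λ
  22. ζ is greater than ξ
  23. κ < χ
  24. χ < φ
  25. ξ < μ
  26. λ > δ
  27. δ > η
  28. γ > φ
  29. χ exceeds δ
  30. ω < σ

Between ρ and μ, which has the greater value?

ρ < θ and θ < τ give ρ < τ.
Then τ < η extends the chain to η.
Then η < δ extends the chain to δ.
Then δ < λ extends the chain to λ.
Then λ < κ extends the chain to κ.
Then κ < χ extends the chain to χ.
With χ < φ: ρ < θ < τ < η < δ < λ < κ < χ < φ.
Then φ < γ extends the chain to γ.
Then γ < α extends the chain to α.
With α < μ: ρ < θ < τ < η < δ < λ < κ < χ < φ < γ < α < μ.
So ρ < μ; μ is the larger of the two.

μ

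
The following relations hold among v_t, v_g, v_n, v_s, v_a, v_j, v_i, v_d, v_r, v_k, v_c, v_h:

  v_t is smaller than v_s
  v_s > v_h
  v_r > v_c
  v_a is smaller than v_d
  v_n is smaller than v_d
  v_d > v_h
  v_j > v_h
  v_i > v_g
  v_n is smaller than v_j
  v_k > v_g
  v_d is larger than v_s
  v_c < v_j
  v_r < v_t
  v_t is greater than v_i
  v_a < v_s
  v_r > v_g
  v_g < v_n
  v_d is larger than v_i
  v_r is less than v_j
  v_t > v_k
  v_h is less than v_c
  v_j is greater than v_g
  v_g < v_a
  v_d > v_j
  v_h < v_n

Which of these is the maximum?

v_d

v_h is not greatest since v_h < v_j; v_g is not greatest since v_g < v_n; v_k is not greatest since v_k < v_t; v_i is not greatest since v_i < v_t; v_c is not greatest since v_c < v_j; v_a is not greatest since v_a < v_s; v_n is not greatest since v_n < v_d; v_r is not greatest since v_r < v_t; v_j is not greatest since v_j < v_d; v_t is not greatest since v_t < v_s; v_s is not greatest since v_s < v_d.
Only v_d has nothing above it, so v_d is the maximum.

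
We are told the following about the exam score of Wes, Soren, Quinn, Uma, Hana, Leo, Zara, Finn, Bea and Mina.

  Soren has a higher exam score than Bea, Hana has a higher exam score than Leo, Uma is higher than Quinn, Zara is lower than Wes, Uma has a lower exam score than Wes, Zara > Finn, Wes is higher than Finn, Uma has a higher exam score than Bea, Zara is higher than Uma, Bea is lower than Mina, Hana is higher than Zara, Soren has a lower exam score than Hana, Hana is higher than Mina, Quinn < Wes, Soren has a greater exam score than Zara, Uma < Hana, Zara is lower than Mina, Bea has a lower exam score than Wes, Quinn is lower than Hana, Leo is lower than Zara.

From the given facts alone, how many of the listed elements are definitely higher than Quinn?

The elements the relations force above Quinn are Uma, Zara, Mina, Soren, Wes, Hana — no chain reaches any other.
That is 6.

6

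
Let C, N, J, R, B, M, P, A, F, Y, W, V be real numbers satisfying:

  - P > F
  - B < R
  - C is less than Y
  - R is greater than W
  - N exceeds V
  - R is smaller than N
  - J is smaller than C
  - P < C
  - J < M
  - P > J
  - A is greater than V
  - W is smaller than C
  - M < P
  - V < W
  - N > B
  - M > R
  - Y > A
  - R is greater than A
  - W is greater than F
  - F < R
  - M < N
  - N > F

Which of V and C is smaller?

V

Link the given pairs in sequence: V < A; A < R; R < M; M < P; P < C.
Together: V < A < R < M < P < C.
So V < C; V is the smaller of the two.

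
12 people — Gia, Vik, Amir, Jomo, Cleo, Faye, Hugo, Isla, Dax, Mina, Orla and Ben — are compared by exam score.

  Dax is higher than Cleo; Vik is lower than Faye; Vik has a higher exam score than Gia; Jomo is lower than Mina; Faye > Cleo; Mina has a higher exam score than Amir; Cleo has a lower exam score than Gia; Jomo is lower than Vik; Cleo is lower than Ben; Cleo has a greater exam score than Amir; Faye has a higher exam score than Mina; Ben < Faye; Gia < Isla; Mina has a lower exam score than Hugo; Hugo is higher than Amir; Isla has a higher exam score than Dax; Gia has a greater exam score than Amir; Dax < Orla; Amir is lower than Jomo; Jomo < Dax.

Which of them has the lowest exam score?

Jomo is not least since Amir < Jomo; Cleo is not least since Amir < Cleo; Gia is not least since Amir < Gia; Mina is not least since Amir < Mina; Vik is not least since Jomo < Vik; Hugo is not least since Mina < Hugo; Dax is not least since Cleo < Dax; Orla is not least since Dax < Orla; Isla is not least since Gia < Isla; Ben is not least since Cleo < Ben; Faye is not least since Cleo < Faye.
Only Amir has nothing below it, so Amir is the lowest exam score.

Amir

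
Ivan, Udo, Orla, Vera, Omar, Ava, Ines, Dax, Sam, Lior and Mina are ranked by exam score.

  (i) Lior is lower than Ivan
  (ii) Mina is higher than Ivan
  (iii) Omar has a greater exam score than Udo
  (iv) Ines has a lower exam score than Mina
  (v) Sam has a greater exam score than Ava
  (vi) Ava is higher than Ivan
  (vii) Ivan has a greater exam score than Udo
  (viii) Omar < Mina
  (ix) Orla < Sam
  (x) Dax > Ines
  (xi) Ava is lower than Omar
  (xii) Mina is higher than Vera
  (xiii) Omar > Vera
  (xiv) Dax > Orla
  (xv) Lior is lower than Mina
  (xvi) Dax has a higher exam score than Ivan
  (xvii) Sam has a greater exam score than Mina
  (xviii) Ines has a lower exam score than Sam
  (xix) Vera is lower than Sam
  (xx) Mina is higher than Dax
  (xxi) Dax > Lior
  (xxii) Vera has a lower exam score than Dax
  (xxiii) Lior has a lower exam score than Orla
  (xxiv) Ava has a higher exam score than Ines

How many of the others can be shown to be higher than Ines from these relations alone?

5

Directly above Ines: Ava, Dax, Mina, Sam.
One step further: Omar (5 so far).
Nothing else is reachable above Ines; 5 in all.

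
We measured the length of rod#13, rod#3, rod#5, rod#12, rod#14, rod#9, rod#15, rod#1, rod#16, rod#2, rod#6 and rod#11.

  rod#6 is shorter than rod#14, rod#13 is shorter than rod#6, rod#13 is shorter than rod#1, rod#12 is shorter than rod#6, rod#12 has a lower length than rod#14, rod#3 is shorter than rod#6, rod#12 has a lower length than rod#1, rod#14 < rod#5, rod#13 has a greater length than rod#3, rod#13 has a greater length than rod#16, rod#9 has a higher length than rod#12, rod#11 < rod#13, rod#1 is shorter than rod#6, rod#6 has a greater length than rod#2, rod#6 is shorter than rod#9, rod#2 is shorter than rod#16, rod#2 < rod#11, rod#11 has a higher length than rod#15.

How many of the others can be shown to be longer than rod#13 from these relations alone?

5

Directly above rod#13: rod#1, rod#6.
One step further: rod#14, rod#9 (4 so far).
One step further: rod#5 (5 so far).
Nothing else is reachable above rod#13; 5 in all.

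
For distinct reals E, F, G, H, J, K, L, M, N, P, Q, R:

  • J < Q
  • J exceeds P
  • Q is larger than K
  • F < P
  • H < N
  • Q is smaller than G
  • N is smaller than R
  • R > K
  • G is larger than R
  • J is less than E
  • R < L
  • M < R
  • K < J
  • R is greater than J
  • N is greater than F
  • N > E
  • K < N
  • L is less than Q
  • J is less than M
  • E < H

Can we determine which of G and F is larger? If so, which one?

Following the relations from F: F < P < J < E < H < N < R < L < Q < G.
So G is larger.

G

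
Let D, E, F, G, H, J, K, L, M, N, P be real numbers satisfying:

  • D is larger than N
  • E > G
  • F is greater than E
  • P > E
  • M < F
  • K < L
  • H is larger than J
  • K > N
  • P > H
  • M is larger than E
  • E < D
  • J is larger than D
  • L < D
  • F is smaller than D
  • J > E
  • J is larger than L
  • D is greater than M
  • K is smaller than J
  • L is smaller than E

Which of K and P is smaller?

K < L and L < E give K < E.
Then E < M extends the chain to M.
With M < F: K < L < E < M < F.
With F < D: K < L < E < M < F < D.
Then D < J extends the chain to J.
With J < H: K < L < E < M < F < D < J < H.
Then H < P extends the chain to P.
So K < P; K is the smaller of the two.

K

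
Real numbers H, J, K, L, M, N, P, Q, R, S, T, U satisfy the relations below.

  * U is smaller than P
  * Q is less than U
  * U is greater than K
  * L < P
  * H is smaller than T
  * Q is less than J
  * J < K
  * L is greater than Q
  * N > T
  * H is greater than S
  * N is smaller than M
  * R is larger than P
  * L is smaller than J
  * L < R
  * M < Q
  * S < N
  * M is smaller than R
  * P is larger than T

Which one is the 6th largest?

Piecing the relations together gives one ordering: S < H < T < N < M < Q < L < J < K < U < P < R.
Counting 6 from the largest end gives L.

L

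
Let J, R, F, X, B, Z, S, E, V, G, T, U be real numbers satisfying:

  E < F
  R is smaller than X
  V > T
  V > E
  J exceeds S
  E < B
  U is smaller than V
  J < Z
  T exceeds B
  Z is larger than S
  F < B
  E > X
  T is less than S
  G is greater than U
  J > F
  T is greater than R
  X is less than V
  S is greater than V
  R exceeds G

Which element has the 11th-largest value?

G

Chaining the given pairs: U < G < R < X < E < F < B < T < V < S < J < Z.
The 11th largest is G.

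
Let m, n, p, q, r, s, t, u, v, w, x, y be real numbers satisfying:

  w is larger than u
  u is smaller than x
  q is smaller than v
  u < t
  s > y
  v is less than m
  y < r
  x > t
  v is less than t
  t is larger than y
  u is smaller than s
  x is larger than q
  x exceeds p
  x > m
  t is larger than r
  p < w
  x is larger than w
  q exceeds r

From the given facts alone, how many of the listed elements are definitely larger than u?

4

Directly above u: s, t, w, x.
No other element is forced above u by the given relations, so the count is 4.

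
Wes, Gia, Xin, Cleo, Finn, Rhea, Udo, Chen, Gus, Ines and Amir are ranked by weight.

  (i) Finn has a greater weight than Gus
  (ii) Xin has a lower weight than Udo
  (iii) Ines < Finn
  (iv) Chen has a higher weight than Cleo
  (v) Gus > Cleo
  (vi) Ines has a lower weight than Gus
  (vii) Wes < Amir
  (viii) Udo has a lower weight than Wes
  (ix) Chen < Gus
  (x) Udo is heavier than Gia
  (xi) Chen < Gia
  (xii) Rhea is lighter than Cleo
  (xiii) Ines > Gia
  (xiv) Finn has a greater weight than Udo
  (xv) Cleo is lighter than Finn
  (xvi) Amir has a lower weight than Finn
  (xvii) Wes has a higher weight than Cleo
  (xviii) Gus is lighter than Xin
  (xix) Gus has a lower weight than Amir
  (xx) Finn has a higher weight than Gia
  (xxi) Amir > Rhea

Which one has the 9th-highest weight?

Chen

The consecutive relations fix a unique order: Rhea < Cleo < Chen < Gia < Ines < Gus < Xin < Udo < Wes < Amir < Finn.
The 9th largest is Chen.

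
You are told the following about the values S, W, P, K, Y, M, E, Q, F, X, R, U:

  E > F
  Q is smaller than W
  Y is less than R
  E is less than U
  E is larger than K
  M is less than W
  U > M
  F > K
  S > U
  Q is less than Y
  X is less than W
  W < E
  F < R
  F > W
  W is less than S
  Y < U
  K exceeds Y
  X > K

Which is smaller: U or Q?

Chaining the given relations: Q < Y < K < X < W < E < U.
So Q < U; Q is the smaller of the two.

Q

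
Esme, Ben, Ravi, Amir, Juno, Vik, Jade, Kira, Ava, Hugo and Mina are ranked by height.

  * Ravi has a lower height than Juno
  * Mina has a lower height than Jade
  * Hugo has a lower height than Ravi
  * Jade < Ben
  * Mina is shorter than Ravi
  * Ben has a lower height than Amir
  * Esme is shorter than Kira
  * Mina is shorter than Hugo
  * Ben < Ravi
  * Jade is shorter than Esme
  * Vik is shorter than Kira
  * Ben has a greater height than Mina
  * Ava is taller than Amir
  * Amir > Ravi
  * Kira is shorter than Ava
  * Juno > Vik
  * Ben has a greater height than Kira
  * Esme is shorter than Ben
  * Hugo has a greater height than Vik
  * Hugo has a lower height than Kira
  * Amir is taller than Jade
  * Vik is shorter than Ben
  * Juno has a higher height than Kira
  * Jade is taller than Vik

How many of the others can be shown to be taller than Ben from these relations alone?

From Ben the given relations immediately reach Ravi, Amir.
From those, Juno, Ava — 4 in total.
Nothing else is reachable above Ben; 4 in all.

4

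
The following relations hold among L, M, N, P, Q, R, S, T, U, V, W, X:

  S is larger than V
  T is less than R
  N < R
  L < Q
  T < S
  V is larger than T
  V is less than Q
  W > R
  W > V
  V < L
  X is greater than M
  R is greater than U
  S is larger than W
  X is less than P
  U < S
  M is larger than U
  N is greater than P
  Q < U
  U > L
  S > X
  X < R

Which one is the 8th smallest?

The consecutive relations fix a unique order: T < V < L < Q < U < M < X < P < N < R < W < S.
The 8th smallest is P.

P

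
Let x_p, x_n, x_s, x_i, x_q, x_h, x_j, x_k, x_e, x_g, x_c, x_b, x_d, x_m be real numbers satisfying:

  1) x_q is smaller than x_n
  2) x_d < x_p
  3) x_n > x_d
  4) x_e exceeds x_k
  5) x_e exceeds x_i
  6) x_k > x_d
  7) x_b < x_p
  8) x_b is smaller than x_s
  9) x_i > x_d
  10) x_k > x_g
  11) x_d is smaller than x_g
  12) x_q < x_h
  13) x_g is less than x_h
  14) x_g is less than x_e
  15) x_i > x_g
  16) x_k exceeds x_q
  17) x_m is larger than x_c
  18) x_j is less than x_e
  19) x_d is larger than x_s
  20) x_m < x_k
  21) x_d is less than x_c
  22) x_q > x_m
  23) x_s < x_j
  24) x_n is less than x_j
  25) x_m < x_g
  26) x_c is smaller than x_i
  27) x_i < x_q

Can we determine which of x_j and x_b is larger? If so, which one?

x_b < x_s and x_s < x_d give x_b < x_d.
Then x_d < x_c extends the chain to x_c.
Then x_c < x_m extends the chain to x_m.
With x_m < x_g: x_b < x_s < x_d < x_c < x_m < x_g.
With x_g < x_i: x_b < x_s < x_d < x_c < x_m < x_g < x_i.
Then x_i < x_q extends the chain to x_q.
With x_q < x_n: x_b < x_s < x_d < x_c < x_m < x_g < x_i < x_q < x_n.
With x_n < x_j: x_b < x_s < x_d < x_c < x_m < x_g < x_i < x_q < x_n < x_j.
So x_j is larger.

x_j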